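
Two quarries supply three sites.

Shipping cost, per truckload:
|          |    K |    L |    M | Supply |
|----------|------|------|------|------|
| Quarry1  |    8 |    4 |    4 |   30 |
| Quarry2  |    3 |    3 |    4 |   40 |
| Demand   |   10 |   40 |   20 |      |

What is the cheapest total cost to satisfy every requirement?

240

One minimum-cost allocation:
  Quarry1–L: 10 × 4 = 40
  Quarry1–M: 20 × 4 = 80
  Quarry2–K: 10 × 3 = 30
  Quarry2–L: 30 × 3 = 90
Total = 40 + 80 + 30 + 90 = 240.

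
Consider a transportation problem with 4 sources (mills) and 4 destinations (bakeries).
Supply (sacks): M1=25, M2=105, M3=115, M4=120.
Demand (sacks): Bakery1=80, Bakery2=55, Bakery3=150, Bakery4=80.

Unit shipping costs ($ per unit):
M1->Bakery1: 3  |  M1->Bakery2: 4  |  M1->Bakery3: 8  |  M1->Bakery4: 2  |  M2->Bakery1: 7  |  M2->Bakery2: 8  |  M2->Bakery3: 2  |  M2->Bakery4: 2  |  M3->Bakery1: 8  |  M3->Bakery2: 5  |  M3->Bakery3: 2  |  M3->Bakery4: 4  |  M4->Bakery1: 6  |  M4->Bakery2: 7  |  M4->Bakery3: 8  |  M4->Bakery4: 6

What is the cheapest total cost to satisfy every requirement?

An optimal shipping plan:
  M1->Bakery2: 15 sacks
  M1->Bakery4: 10 sacks
  M2->Bakery3: 35 sacks
  M2->Bakery4: 70 sacks
  M3->Bakery3: 115 sacks
  M4->Bakery1: 80 sacks
  M4->Bakery2: 40 sacks
Total cost = $1280.

1280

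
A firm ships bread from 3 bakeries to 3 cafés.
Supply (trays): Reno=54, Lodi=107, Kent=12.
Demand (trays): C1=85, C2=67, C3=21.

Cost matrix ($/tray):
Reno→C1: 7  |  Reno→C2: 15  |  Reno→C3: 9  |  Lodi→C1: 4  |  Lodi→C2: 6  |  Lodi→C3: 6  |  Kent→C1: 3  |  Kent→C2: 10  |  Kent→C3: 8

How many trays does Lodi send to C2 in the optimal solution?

Solving gives:
  Reno to C1: 33 trays
  Reno to C3: 21 trays
  Lodi to C1: 40 trays
  Lodi to C2: 67 trays
  Kent to C1: 12 trays
Total cost = $1018.
So Lodi→C2 carries 67 trays.

67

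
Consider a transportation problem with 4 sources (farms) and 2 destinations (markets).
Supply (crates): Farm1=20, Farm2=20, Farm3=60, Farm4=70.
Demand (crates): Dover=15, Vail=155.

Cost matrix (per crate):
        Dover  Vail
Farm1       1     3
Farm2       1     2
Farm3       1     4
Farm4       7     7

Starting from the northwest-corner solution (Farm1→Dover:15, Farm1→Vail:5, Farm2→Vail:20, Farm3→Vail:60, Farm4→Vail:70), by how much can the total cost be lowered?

Current plan cost = 15·1 + 5·3 + 20·2 + 60·4 + 70·7 = 800.
Optimal plan:
  Farm1→Vail: 20 × 3 = 60
  Farm2→Vail: 20 × 2 = 40
  Farm3→Dover: 15 × 1 = 15
  Farm3→Vail: 45 × 4 = 180
  Farm4→Vail: 70 × 7 = 490
Optimal cost = 785.
Saving = 800 − 785 = 15.

15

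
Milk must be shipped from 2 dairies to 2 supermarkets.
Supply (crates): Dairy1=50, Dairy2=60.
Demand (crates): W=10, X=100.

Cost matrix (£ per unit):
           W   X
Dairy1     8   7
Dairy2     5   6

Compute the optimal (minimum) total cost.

Optimal allocation:
  Dairy1->X: 50 × £7 = £350
  Dairy2->W: 10 × £5 = £50
  Dairy2->X: 50 × £6 = £300
Total = 350 + 50 + 300 = £700.

700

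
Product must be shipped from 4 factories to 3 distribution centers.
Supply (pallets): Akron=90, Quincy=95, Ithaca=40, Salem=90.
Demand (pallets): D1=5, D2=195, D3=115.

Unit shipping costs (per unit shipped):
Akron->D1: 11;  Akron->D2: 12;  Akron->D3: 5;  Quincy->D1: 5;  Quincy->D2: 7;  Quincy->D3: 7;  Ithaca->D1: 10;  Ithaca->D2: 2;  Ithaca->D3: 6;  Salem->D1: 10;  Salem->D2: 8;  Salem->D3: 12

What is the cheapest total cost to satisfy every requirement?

Optimal allocation:
  Akron to D3: 90 × 5 = 450
  Quincy to D1: 5 × 5 = 25
  Quincy to D2: 65 × 7 = 455
  Quincy to D3: 25 × 7 = 175
  Ithaca to D2: 40 × 2 = 80
  Salem to D2: 90 × 8 = 720
Total = 450 + 25 + 455 + 175 + 80 + 720 = 1905.
(Supply check: Akron ships 90; Quincy ships 95; Ithaca ships 40; Salem ships 90.)

1905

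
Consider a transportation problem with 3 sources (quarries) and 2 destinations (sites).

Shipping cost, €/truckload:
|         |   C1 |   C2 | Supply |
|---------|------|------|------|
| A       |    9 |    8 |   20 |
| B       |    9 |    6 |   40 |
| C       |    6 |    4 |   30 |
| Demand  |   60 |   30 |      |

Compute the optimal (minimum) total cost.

A cheapest plan:
  A->C1: 20 × €9 = €180
  B->C1: 10 × €9 = €90
  B->C2: 30 × €6 = €180
  C->C1: 30 × €6 = €180
Total = 180 + 90 + 180 + 180 = €630.

630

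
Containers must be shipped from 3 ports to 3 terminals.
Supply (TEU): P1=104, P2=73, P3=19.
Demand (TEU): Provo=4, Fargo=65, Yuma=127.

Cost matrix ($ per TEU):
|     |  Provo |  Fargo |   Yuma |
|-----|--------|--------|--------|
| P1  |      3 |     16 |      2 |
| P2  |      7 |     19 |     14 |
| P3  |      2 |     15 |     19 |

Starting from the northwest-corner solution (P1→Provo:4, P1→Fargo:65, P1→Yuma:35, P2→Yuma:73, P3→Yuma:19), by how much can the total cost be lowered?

Current plan cost = 4·3 + 65·16 + 35·2 + 73·14 + 19·19 = $2505.
Optimal plan:
  P1 to Yuma: 104 × $2 = $208
  P2 to Fargo: 50 × $19 = $950
  P2 to Yuma: 23 × $14 = $322
  P3 to Provo: 4 × $2 = $8
  P3 to Fargo: 15 × $15 = $225
Optimal cost = $1713.
Saving = 2505 − 1713 = $792.

792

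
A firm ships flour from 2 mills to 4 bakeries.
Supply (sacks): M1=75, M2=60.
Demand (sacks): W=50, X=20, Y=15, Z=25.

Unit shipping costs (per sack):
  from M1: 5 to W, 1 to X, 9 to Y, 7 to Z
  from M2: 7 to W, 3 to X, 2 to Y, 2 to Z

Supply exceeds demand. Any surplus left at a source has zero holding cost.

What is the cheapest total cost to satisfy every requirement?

An optimal shipping plan:
  M1->W: 50 × 5 = 250
  M1->X: 20 × 1 = 20
  M2->Y: 15 × 2 = 30
  M2->Z: 25 × 2 = 50
Total = 250 + 20 + 30 + 50 = 350.
(Supply check: M1 ships 70; M2 ships 40.)

350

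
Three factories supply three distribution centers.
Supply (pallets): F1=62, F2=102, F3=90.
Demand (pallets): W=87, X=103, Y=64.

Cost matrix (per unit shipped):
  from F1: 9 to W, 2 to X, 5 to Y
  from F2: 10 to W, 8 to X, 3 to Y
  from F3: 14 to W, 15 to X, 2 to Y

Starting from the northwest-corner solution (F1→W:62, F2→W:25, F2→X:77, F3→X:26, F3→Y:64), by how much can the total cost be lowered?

388

Current plan cost = 62·9 + 25·10 + 77·8 + 26·15 + 64·2 = 1942.
Optimal plan:
  F1→X: 62 × 2 = 124
  F2→W: 61 × 10 = 610
  F2→X: 41 × 8 = 328
  F3→W: 26 × 14 = 364
  F3→Y: 64 × 2 = 128
Optimal cost = 1554.
Saving = 1942 − 1554 = 388.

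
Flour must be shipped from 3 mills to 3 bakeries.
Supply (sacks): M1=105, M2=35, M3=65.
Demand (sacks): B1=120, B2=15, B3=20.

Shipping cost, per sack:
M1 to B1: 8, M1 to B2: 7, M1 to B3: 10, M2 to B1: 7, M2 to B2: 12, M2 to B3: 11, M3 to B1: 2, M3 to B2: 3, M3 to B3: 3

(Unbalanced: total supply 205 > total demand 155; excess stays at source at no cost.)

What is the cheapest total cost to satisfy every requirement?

820

An optimal shipping plan:
  M1->B1: 40 sacks
  M1->B2: 15 sacks
  M2->B1: 35 sacks
  M3->B1: 45 sacks
  M3->B3: 20 sacks
Total cost = 820.
(Supply check: M1 ships 55; M2 ships 35; M3 ships 65.)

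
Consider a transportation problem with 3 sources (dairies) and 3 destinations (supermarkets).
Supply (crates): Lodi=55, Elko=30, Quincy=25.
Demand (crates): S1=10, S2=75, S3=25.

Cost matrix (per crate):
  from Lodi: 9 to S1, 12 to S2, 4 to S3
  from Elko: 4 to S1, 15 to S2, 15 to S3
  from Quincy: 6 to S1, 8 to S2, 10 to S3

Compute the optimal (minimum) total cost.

A cheapest plan:
  Lodi→S2: 30 × 12 = 360
  Lodi→S3: 25 × 4 = 100
  Elko→S1: 10 × 4 = 40
  Elko→S2: 20 × 15 = 300
  Quincy→S2: 25 × 8 = 200
Total = 360 + 100 + 40 + 300 + 200 = 1000.

1000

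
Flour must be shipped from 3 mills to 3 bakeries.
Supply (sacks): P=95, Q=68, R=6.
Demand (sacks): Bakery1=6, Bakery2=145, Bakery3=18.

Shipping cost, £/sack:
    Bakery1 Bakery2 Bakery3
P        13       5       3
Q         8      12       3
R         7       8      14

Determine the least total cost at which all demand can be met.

Optimal allocation:
  P->Bakery2: 95 × £5 = £475
  Q->Bakery1: 6 × £8 = £48
  Q->Bakery2: 44 × £12 = £528
  Q->Bakery3: 18 × £3 = £54
  R->Bakery2: 6 × £8 = £48
Total = 475 + 48 + 528 + 54 + 48 = £1153.

1153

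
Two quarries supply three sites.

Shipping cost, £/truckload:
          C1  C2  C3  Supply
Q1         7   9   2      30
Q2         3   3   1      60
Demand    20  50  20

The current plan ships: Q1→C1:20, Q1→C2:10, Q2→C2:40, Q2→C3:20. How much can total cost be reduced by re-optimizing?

Current plan cost = 20·7 + 10·9 + 40·3 + 20·1 = £370.
Optimal plan:
  Q1 to C1: 10 truckloads
  Q1 to C3: 20 truckloads
  Q2 to C1: 10 truckloads
  Q2 to C2: 50 truckloads
Optimal cost = £290.
Saving = 370 − 290 = £80.

80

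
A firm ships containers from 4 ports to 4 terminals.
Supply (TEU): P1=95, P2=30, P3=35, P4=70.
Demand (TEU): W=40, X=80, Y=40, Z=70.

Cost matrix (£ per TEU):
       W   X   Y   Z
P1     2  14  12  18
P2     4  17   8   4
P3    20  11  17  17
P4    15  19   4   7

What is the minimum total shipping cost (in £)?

1735

An optimal shipping plan:
  P1->W: 40 TEU
  P1->X: 45 TEU
  P1->Y: 10 TEU
  P2->Z: 30 TEU
  P3->X: 35 TEU
  P4->Y: 30 TEU
  P4->Z: 40 TEU
Total cost = £1735.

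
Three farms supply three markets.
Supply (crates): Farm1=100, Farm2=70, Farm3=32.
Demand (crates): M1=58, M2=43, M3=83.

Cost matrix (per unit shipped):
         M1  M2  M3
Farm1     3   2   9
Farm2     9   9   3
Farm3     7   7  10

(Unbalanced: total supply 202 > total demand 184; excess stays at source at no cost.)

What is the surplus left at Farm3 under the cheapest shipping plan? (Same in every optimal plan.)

18

An optimal plan:
  Farm1–M1: 57 × 3 = 171
  Farm1–M2: 43 × 2 = 86
  Farm2–M3: 70 × 3 = 210
  Farm3–M1: 1 × 7 = 7
  Farm3–M3: 13 × 10 = 130
Total cost = 604.
Farm3 ships 14 of its 32, leaving 18.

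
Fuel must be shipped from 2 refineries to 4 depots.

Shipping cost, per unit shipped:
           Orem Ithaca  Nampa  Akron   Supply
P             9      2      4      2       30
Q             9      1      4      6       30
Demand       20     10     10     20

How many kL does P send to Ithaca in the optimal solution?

0

Solving gives:
  P->Orem: 10 × 9 = 90
  P->Akron: 20 × 2 = 40
  Q->Orem: 10 × 9 = 90
  Q->Ithaca: 10 × 1 = 10
  Q->Nampa: 10 × 4 = 40
Total cost = 270.
The route P→Ithaca is not used.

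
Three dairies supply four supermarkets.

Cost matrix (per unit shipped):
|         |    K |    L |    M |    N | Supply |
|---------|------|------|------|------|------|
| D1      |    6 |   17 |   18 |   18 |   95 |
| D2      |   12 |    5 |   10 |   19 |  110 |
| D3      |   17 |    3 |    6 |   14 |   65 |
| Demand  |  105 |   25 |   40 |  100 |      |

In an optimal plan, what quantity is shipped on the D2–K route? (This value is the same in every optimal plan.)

10

Solving gives:
  D1→K: 95 crates
  D2→K: 10 crates
  D2→L: 25 crates
  D2→M: 40 crates
  D2→N: 35 crates
  D3→N: 65 crates
Total cost = 2790.
So D2→K carries 10 crates.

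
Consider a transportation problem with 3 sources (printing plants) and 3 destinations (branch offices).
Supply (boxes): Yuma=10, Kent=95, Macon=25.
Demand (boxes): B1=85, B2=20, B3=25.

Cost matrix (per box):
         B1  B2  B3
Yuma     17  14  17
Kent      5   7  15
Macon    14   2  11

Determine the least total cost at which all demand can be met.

840

An optimal shipping plan:
  Yuma→B3: 10 × 17 = 170
  Kent→B1: 85 × 5 = 425
  Kent→B3: 10 × 15 = 150
  Macon→B2: 20 × 2 = 40
  Macon→B3: 5 × 11 = 55
Total = 170 + 425 + 150 + 40 + 55 = 840.
(Supply check: Yuma ships 10; Kent ships 95; Macon ships 25.)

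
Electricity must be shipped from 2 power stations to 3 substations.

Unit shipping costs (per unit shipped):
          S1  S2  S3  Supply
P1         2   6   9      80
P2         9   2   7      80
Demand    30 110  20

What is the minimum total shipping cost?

A cheapest plan:
  P1 to S1: 30 × 2 = 60
  P1 to S2: 30 × 6 = 180
  P1 to S3: 20 × 9 = 180
  P2 to S2: 80 × 2 = 160
Total = 60 + 180 + 180 + 160 = 580.
(Supply check: P1 ships 80; P2 ships 80.)

580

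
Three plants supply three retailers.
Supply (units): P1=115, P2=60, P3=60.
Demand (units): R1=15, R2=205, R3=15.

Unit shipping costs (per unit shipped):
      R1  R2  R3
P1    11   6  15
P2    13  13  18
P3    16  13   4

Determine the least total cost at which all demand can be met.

2115

One minimum-cost allocation:
  P1–R2: 115 units
  P2–R1: 15 units
  P2–R2: 45 units
  P3–R2: 45 units
  P3–R3: 15 units
Total cost = 2115.
(Supply check: P1 ships 115; P2 ships 60; P3 ships 60.)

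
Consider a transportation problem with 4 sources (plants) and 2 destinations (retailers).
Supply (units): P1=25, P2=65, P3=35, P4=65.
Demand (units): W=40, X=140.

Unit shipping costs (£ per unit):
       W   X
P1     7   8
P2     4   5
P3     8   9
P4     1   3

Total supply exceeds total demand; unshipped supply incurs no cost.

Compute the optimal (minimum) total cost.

A cheapest plan:
  P1->X: 25 × £8 = £200
  P2->X: 65 × £5 = £325
  P3->X: 25 × £9 = £225
  P4->W: 40 × £1 = £40
  P4->X: 25 × £3 = £75
Total = 200 + 325 + 225 + 40 + 75 = £865.

865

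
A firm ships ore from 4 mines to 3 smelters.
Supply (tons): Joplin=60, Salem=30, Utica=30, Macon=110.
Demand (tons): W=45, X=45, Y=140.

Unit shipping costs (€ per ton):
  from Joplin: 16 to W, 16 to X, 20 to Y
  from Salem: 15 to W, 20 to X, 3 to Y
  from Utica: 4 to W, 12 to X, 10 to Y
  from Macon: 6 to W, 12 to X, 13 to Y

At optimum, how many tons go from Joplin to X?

Solving gives:
  Joplin->X: 45 × €16 = €720
  Joplin->Y: 15 × €20 = €300
  Salem->Y: 30 × €3 = €90
  Utica->Y: 30 × €10 = €300
  Macon->W: 45 × €6 = €270
  Macon->Y: 65 × €13 = €845
Total cost = €2525.
So Joplin→X carries 45 tons.

45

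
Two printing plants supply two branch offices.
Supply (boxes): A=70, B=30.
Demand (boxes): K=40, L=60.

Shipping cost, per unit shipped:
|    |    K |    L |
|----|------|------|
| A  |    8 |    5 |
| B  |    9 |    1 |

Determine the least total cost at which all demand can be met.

Optimal allocation:
  A–K: 40 × 8 = 320
  A–L: 30 × 5 = 150
  B–L: 30 × 1 = 30
Total = 320 + 150 + 30 = 500.

500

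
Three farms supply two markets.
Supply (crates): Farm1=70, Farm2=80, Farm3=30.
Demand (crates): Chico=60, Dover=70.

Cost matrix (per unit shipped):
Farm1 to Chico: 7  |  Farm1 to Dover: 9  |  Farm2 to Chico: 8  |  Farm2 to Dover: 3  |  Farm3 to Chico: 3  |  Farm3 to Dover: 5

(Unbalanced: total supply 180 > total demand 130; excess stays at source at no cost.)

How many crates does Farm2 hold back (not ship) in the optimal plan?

10

Minimum-cost shipments:
  Farm1–Chico: 30 × 7 = 210
  Farm2–Dover: 70 × 3 = 210
  Farm3–Chico: 30 × 3 = 90
Total cost = 510.
Farm2 ships 70 of its 80, leaving 10.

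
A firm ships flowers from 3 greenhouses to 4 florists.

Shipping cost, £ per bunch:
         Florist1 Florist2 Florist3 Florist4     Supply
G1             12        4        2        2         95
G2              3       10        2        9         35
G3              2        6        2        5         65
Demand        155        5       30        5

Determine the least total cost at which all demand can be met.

985

A cheapest plan:
  G1 to Florist1: 55 × £12 = £660
  G1 to Florist2: 5 × £4 = £20
  G1 to Florist3: 30 × £2 = £60
  G1 to Florist4: 5 × £2 = £10
  G2 to Florist1: 35 × £3 = £105
  G3 to Florist1: 65 × £2 = £130
Total = 660 + 20 + 60 + 10 + 105 + 130 = £985.
(Supply check: G1 ships 95; G2 ships 35; G3 ships 65.)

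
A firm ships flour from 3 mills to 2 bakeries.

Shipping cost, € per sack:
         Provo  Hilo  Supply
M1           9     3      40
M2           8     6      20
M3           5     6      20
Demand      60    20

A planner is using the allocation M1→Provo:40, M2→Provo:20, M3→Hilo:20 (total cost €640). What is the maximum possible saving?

140

Current plan cost = 40·9 + 20·8 + 20·6 = €640.
Optimal plan:
  M1->Provo: 20 × €9 = €180
  M1->Hilo: 20 × €3 = €60
  M2->Provo: 20 × €8 = €160
  M3->Provo: 20 × €5 = €100
Optimal cost = €500.
Saving = 640 − 500 = €140.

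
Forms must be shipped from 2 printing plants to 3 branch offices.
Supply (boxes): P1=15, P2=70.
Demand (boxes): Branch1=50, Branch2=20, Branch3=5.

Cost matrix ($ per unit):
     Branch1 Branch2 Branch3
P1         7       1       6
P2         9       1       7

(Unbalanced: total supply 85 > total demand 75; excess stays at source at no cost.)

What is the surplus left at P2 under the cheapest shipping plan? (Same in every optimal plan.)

10

An optimal plan:
  P1–Branch1: 15 boxes
  P2–Branch1: 35 boxes
  P2–Branch2: 20 boxes
  P2–Branch3: 5 boxes
Total cost = $475.
P2 ships 60 of its 70, leaving 10.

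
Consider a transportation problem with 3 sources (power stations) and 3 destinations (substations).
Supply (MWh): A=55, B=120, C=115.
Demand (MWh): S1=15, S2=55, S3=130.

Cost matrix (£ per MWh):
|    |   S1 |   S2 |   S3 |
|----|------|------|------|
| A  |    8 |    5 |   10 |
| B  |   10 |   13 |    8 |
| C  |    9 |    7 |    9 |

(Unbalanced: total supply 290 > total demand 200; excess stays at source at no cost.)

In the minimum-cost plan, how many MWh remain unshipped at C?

90

Minimum-cost shipments:
  A to S2: 55 × £5 = £275
  B to S3: 120 × £8 = £960
  C to S1: 15 × £9 = £135
  C to S3: 10 × £9 = £90
Total cost = £1460.
C ships 25 of its 115, leaving 90.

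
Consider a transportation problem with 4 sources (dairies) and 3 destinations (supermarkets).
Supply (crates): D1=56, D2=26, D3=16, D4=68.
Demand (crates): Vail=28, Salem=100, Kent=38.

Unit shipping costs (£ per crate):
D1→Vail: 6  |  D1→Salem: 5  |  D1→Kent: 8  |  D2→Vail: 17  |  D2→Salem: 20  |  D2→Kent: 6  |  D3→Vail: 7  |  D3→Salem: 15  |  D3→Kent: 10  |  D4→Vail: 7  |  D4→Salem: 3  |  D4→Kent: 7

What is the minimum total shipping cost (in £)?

800

Optimal allocation:
  D1–Vail: 12 × £6 = £72
  D1–Salem: 32 × £5 = £160
  D1–Kent: 12 × £8 = £96
  D2–Kent: 26 × £6 = £156
  D3–Vail: 16 × £7 = £112
  D4–Salem: 68 × £3 = £204
Total = 72 + 160 + 96 + 156 + 112 + 204 = £800.
(Supply check: D1 ships 56; D2 ships 26; D3 ships 16; D4 ships 68.)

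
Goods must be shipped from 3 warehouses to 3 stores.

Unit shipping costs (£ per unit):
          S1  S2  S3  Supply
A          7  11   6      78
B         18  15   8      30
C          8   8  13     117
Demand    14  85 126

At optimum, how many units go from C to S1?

The minimum-cost plan:
  A–S3: 78 × £6 = £468
  B–S3: 30 × £8 = £240
  C–S1: 14 × £8 = £112
  C–S2: 85 × £8 = £680
  C–S3: 18 × £13 = £234
Total cost = £1734.
So C→S1 carries 14 units.

14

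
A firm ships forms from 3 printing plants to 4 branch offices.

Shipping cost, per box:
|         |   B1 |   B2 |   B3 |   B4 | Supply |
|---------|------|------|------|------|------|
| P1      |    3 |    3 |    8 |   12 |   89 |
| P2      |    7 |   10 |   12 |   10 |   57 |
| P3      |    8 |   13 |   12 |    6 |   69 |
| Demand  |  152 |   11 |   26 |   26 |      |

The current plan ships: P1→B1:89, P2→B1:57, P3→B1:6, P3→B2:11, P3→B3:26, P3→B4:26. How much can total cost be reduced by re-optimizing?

Current plan cost = 89·3 + 57·7 + 6·8 + 11·13 + 26·12 + 26·6 = 1325.
Optimal plan:
  P1→B1: 78 × 3 = 234
  P1→B2: 11 × 3 = 33
  P2→B1: 57 × 7 = 399
  P3→B1: 17 × 8 = 136
  P3→B3: 26 × 12 = 312
  P3→B4: 26 × 6 = 156
Optimal cost = 1270.
Saving = 1325 − 1270 = 55.

55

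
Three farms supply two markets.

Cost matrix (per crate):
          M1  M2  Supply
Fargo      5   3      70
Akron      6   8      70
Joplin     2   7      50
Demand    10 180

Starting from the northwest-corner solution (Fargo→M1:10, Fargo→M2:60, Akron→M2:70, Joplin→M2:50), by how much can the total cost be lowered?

Current plan cost = 10·5 + 60·3 + 70·8 + 50·7 = 1140.
Optimal plan:
  Fargo–M2: 70 crates
  Akron–M2: 70 crates
  Joplin–M1: 10 crates
  Joplin–M2: 40 crates
Optimal cost = 1070.
Saving = 1140 − 1070 = 70.

70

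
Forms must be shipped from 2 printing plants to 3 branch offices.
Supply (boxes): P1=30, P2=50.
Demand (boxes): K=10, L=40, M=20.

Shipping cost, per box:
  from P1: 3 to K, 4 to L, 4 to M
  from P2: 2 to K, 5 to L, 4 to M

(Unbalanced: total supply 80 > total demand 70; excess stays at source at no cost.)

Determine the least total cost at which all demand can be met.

Optimal allocation:
  P1–L: 30 × 4 = 120
  P2–K: 10 × 2 = 20
  P2–L: 10 × 5 = 50
  P2–M: 20 × 4 = 80
Total = 120 + 20 + 50 + 80 = 270.
(Supply check: P1 ships 30; P2 ships 40.)

270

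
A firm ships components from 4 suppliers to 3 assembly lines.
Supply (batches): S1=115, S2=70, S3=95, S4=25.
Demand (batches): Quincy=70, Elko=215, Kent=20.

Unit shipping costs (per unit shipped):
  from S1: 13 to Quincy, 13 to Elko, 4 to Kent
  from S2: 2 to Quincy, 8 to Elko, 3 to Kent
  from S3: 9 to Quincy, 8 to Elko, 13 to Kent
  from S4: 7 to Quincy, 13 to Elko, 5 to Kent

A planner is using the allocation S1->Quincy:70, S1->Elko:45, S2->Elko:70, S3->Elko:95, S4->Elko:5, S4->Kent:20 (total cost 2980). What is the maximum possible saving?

Current plan cost = 70·13 + 45·13 + 70·8 + 95·8 + 5·13 + 20·5 = 2980.
Optimal plan:
  S1 to Elko: 95 × 13 = 1235
  S1 to Kent: 20 × 4 = 80
  S2 to Quincy: 45 × 2 = 90
  S2 to Elko: 25 × 8 = 200
  S3 to Elko: 95 × 8 = 760
  S4 to Quincy: 25 × 7 = 175
Optimal cost = 2540.
Saving = 2980 − 2540 = 440.

440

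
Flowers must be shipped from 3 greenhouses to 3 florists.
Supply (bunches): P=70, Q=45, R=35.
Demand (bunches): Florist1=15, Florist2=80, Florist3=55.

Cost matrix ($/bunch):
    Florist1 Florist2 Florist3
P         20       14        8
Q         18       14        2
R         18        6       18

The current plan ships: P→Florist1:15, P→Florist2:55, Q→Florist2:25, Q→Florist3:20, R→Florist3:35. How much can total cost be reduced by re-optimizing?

780

Current plan cost = 15·20 + 55·14 + 25·14 + 20·2 + 35·18 = $2090.
Optimal plan:
  P->Florist1: 15 bunches
  P->Florist2: 45 bunches
  P->Florist3: 10 bunches
  Q->Florist3: 45 bunches
  R->Florist2: 35 bunches
Optimal cost = $1310.
Saving = 2090 − 1310 = $780.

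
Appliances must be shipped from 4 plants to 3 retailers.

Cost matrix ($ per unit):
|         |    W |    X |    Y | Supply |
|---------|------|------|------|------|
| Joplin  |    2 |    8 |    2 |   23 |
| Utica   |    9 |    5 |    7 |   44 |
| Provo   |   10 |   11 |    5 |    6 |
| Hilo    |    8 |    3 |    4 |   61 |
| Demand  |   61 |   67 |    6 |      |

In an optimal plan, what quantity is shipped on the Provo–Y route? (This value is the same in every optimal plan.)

Optimal shipments:
  Joplin–W: 23 × $2 = $46
  Utica–W: 38 × $9 = $342
  Utica–X: 6 × $5 = $30
  Provo–Y: 6 × $5 = $30
  Hilo–X: 61 × $3 = $183
Total cost = $631.
So Provo→Y carries 6 units.

6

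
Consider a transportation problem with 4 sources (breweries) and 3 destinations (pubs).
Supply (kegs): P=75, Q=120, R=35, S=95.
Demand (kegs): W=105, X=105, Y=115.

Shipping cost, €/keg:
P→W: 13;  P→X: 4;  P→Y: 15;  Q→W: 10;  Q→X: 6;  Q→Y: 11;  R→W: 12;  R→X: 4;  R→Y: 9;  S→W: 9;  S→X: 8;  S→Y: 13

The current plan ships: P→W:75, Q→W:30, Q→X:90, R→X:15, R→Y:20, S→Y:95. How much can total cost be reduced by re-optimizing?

660

Current plan cost = 75·13 + 30·10 + 90·6 + 15·4 + 20·9 + 95·13 = €3290.
Optimal plan:
  P–X: 75 × €4 = €300
  Q–W: 10 × €10 = €100
  Q–Y: 110 × €11 = €1210
  R–X: 30 × €4 = €120
  R–Y: 5 × €9 = €45
  S–W: 95 × €9 = €855
Optimal cost = €2630.
Saving = 3290 − 2630 = €660.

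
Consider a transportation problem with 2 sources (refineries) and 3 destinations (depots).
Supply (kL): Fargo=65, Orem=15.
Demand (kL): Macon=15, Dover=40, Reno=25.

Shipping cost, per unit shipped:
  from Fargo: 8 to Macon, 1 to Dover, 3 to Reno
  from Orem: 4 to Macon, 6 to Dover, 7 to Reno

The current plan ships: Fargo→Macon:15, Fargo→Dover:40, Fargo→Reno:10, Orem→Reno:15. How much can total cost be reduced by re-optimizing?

120

Current plan cost = 15·8 + 40·1 + 10·3 + 15·7 = 295.
Optimal plan:
  Fargo→Dover: 40 × 1 = 40
  Fargo→Reno: 25 × 3 = 75
  Orem→Macon: 15 × 4 = 60
Optimal cost = 175.
Saving = 295 − 175 = 120.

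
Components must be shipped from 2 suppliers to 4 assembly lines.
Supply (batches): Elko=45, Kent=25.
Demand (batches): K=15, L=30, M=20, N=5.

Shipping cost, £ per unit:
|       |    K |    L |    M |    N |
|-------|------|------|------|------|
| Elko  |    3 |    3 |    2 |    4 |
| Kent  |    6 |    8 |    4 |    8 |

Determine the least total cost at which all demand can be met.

250

A cheapest plan:
  Elko–K: 10 × £3 = £30
  Elko–L: 30 × £3 = £90
  Elko–N: 5 × £4 = £20
  Kent–K: 5 × £6 = £30
  Kent–M: 20 × £4 = £80
Total = 30 + 90 + 20 + 30 + 80 = £250.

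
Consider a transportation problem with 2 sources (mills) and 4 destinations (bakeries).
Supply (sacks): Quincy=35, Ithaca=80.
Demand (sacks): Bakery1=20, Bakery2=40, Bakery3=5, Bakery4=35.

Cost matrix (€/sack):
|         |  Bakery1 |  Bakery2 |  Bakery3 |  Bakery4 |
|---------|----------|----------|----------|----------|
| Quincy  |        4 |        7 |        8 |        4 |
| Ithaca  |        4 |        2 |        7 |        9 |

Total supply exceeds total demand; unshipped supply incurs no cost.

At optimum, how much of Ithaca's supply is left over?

15

An optimal plan:
  Quincy–Bakery4: 35 × €4 = €140
  Ithaca–Bakery1: 20 × €4 = €80
  Ithaca–Bakery2: 40 × €2 = €80
  Ithaca–Bakery3: 5 × €7 = €35
Total cost = €335.
Ithaca ships 65 of its 80, leaving 15.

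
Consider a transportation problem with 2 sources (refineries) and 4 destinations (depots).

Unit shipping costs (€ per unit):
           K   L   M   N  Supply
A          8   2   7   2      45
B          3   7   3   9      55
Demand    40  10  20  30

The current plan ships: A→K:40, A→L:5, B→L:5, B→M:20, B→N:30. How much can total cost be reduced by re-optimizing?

Current plan cost = 40·8 + 5·2 + 5·7 + 20·3 + 30·9 = €695.
Optimal plan:
  A→L: 10 × €2 = €20
  A→M: 5 × €7 = €35
  A→N: 30 × €2 = €60
  B→K: 40 × €3 = €120
  B→M: 15 × €3 = €45
Optimal cost = €280.
Saving = 695 − 280 = €415.

415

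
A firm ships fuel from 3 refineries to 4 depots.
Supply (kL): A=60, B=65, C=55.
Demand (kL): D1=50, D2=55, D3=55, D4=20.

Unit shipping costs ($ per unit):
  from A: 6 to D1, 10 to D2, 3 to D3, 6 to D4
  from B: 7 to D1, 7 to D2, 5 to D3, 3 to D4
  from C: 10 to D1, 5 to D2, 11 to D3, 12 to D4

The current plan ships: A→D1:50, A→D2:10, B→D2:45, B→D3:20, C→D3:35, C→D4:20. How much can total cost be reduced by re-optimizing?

595

Current plan cost = 50·6 + 10·10 + 45·7 + 20·5 + 35·11 + 20·12 = $1440.
Optimal plan:
  A to D1: 5 × $6 = $30
  A to D3: 55 × $3 = $165
  B to D1: 45 × $7 = $315
  B to D4: 20 × $3 = $60
  C to D2: 55 × $5 = $275
Optimal cost = $845.
Saving = 1440 − 845 = $595.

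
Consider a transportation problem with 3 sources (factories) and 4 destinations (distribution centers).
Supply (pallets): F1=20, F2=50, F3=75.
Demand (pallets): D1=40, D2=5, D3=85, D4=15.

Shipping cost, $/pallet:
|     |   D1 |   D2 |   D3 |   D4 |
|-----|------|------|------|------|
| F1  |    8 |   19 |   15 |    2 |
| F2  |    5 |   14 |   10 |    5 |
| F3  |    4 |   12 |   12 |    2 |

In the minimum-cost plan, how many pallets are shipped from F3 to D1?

The minimum-cost plan:
  F1 to D3: 5 × $15 = $75
  F1 to D4: 15 × $2 = $30
  F2 to D3: 50 × $10 = $500
  F3 to D1: 40 × $4 = $160
  F3 to D2: 5 × $12 = $60
  F3 to D3: 30 × $12 = $360
Total cost = $1185.
So F3→D1 carries 40 pallets.

40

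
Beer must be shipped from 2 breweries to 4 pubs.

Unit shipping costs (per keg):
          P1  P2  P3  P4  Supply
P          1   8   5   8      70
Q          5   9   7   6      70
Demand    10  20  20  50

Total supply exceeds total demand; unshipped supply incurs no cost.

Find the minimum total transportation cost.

Optimal allocation:
  P to P1: 10 × 1 = 10
  P to P2: 20 × 8 = 160
  P to P3: 20 × 5 = 100
  Q to P4: 50 × 6 = 300
Total = 10 + 160 + 100 + 300 = 570.

570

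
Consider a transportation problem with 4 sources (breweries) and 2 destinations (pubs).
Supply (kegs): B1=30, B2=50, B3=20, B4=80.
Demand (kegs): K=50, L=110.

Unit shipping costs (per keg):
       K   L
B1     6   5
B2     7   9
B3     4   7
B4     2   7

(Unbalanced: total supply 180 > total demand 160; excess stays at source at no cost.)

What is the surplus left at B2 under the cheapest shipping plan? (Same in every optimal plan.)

20

Minimum-cost shipments:
  B1→L: 30 × 5 = 150
  B2→L: 30 × 9 = 270
  B3→L: 20 × 7 = 140
  B4→K: 50 × 2 = 100
  B4→L: 30 × 7 = 210
Total cost = 870.
B2 ships 30 of its 50, leaving 20.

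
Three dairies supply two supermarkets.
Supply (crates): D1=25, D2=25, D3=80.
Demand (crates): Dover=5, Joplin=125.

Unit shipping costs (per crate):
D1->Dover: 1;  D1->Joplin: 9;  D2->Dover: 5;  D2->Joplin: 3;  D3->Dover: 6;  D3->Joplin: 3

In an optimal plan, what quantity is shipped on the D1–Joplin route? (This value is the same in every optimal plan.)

Optimal shipments:
  D1–Dover: 5 crates
  D1–Joplin: 20 crates
  D2–Joplin: 25 crates
  D3–Joplin: 80 crates
Total cost = 500.
So D1→Joplin carries 20 crates.

20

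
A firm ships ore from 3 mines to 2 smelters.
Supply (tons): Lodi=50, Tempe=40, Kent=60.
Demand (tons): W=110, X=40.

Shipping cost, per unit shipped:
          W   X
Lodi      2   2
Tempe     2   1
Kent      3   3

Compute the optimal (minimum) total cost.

320

A cheapest plan:
  Lodi->W: 50 × 2 = 100
  Tempe->X: 40 × 1 = 40
  Kent->W: 60 × 3 = 180
Total = 100 + 40 + 180 = 320.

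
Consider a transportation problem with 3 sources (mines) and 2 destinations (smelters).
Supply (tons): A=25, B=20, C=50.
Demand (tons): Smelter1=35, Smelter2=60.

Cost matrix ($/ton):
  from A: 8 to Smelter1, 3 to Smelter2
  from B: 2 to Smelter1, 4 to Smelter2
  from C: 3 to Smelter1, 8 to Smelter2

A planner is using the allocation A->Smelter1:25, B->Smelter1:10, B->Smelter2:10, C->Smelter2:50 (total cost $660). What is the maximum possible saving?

280

Current plan cost = 25·8 + 10·2 + 10·4 + 50·8 = $660.
Optimal plan:
  A→Smelter2: 25 tons
  B→Smelter2: 20 tons
  C→Smelter1: 35 tons
  C→Smelter2: 15 tons
Optimal cost = $380.
Saving = 660 − 380 = $280.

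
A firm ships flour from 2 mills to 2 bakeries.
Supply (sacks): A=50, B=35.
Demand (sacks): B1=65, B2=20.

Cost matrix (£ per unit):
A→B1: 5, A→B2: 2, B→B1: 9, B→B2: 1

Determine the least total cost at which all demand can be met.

A cheapest plan:
  A–B1: 50 × £5 = £250
  B–B1: 15 × £9 = £135
  B–B2: 20 × £1 = £20
Total = 250 + 135 + 20 = £405.
(Supply check: A ships 50; B ships 35.)

405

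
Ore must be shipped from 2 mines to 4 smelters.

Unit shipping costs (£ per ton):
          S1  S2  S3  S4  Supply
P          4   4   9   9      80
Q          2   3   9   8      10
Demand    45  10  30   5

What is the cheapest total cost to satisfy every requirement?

A cheapest plan:
  P–S1: 35 × £4 = £140
  P–S2: 10 × £4 = £40
  P–S3: 30 × £9 = £270
  P–S4: 5 × £9 = £45
  Q–S1: 10 × £2 = £20
Total = 140 + 40 + 270 + 45 + 20 = £515.

515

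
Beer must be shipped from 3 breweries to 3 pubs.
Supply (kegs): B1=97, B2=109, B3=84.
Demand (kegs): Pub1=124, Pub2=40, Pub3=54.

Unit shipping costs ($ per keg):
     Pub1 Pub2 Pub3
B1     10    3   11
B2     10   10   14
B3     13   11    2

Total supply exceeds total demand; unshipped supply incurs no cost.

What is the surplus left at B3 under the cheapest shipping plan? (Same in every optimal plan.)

An optimal plan:
  B1->Pub1: 15 × $10 = $150
  B1->Pub2: 40 × $3 = $120
  B2->Pub1: 109 × $10 = $1090
  B3->Pub3: 54 × $2 = $108
Total cost = $1468.
B3 ships 54 of its 84, leaving 30.

30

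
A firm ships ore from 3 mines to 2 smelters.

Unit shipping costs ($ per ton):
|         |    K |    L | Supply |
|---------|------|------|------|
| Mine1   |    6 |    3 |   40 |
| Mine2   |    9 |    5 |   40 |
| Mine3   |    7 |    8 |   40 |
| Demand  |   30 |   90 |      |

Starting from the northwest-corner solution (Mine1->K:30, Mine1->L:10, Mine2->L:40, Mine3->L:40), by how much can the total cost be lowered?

Current plan cost = 30·6 + 10·3 + 40·5 + 40·8 = $730.
Optimal plan:
  Mine1–L: 40 × $3 = $120
  Mine2–L: 40 × $5 = $200
  Mine3–K: 30 × $7 = $210
  Mine3–L: 10 × $8 = $80
Optimal cost = $610.
Saving = 730 − 610 = $120.

120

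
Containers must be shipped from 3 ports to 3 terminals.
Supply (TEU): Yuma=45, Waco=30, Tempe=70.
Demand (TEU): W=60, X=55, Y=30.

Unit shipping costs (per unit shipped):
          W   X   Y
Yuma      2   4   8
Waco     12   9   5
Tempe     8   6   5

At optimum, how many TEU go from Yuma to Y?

0

Solving gives:
  Yuma–W: 45 × 2 = 90
  Waco–Y: 30 × 5 = 150
  Tempe–W: 15 × 8 = 120
  Tempe–X: 55 × 6 = 330
Total cost = 690.
The route Yuma→Y is not used.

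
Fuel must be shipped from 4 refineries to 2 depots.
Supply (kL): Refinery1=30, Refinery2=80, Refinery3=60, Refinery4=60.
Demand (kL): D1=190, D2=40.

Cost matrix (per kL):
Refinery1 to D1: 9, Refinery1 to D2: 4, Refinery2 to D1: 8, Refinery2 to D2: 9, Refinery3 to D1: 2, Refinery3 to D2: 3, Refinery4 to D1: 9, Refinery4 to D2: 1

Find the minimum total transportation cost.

1250

A cheapest plan:
  Refinery1 to D1: 30 kL
  Refinery2 to D1: 80 kL
  Refinery3 to D1: 60 kL
  Refinery4 to D1: 20 kL
  Refinery4 to D2: 40 kL
Total cost = 1250.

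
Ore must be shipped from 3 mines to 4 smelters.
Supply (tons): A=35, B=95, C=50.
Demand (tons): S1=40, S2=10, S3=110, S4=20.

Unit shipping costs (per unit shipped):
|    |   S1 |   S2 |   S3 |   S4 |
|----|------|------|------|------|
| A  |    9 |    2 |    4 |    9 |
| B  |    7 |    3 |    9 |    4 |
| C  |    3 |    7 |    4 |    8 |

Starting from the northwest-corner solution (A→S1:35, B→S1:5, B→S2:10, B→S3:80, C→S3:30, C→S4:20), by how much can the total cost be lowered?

425

Current plan cost = 35·9 + 5·7 + 10·3 + 80·9 + 30·4 + 20·8 = 1380.
Optimal plan:
  A->S3: 35 × 4 = 140
  B->S1: 40 × 7 = 280
  B->S2: 10 × 3 = 30
  B->S3: 25 × 9 = 225
  B->S4: 20 × 4 = 80
  C->S3: 50 × 4 = 200
Optimal cost = 955.
Saving = 1380 − 955 = 425.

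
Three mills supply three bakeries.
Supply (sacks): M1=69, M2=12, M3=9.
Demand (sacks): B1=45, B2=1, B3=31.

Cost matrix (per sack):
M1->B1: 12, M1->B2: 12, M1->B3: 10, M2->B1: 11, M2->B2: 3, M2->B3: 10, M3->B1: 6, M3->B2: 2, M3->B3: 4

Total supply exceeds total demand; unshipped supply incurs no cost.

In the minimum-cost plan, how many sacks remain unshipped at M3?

An optimal plan:
  M1→B1: 25 sacks
  M1→B3: 31 sacks
  M2→B1: 11 sacks
  M2→B2: 1 sacks
  M3→B1: 9 sacks
Total cost = 788.
M3 ships 9 of its 9, leaving 0.

0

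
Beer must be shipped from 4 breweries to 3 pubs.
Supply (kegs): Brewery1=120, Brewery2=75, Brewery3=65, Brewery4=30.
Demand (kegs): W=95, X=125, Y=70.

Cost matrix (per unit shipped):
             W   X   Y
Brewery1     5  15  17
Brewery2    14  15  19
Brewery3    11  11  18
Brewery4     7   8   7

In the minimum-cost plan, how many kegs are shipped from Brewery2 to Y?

Optimal shipments:
  Brewery1->W: 95 × 5 = 475
  Brewery1->Y: 25 × 17 = 425
  Brewery2->X: 60 × 15 = 900
  Brewery2->Y: 15 × 19 = 285
  Brewery3->X: 65 × 11 = 715
  Brewery4->Y: 30 × 7 = 210
Total cost = 3010.
So Brewery2→Y carries 15 kegs.

15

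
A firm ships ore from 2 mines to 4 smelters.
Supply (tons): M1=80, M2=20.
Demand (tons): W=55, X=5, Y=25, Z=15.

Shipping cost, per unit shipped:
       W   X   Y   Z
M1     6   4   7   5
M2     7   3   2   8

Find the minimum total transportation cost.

Optimal allocation:
  M1->W: 55 × 6 = 330
  M1->X: 5 × 4 = 20
  M1->Y: 5 × 7 = 35
  M1->Z: 15 × 5 = 75
  M2->Y: 20 × 2 = 40
Total = 330 + 20 + 35 + 75 + 40 = 500.
(Supply check: M1 ships 80; M2 ships 20.)

500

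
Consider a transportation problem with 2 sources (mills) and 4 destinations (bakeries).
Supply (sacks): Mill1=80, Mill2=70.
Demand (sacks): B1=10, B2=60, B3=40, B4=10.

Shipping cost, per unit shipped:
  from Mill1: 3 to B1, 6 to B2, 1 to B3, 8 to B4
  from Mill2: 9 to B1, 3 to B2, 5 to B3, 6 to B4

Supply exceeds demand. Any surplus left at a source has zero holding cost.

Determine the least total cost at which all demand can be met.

310

An optimal shipping plan:
  Mill1->B1: 10 × 3 = 30
  Mill1->B3: 40 × 1 = 40
  Mill2->B2: 60 × 3 = 180
  Mill2->B4: 10 × 6 = 60
Total = 30 + 40 + 180 + 60 = 310.
(Supply check: Mill1 ships 50; Mill2 ships 70.)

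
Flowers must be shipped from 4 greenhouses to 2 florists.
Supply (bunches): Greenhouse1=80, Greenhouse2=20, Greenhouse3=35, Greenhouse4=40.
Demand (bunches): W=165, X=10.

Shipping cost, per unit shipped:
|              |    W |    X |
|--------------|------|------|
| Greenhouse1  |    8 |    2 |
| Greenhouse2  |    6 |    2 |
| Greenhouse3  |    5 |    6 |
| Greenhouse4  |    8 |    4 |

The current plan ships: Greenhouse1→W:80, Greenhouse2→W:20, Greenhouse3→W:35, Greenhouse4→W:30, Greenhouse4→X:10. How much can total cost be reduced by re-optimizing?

Current plan cost = 80·8 + 20·6 + 35·5 + 30·8 + 10·4 = 1215.
Optimal plan:
  Greenhouse1->W: 70 × 8 = 560
  Greenhouse1->X: 10 × 2 = 20
  Greenhouse2->W: 20 × 6 = 120
  Greenhouse3->W: 35 × 5 = 175
  Greenhouse4->W: 40 × 8 = 320
Optimal cost = 1195.
Saving = 1215 − 1195 = 20.

20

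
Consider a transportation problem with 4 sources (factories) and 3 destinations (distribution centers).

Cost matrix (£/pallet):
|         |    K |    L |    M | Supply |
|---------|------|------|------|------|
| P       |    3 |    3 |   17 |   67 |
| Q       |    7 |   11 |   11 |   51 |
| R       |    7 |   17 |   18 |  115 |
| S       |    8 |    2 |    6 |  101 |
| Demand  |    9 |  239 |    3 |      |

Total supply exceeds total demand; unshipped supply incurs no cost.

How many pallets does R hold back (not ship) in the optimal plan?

83

An optimal plan:
  P→L: 67 × £3 = £201
  Q→L: 48 × £11 = £528
  Q→M: 3 × £11 = £33
  R→K: 9 × £7 = £63
  R→L: 23 × £17 = £391
  S→L: 101 × £2 = £202
Total cost = £1418.
R ships 32 of its 115, leaving 83.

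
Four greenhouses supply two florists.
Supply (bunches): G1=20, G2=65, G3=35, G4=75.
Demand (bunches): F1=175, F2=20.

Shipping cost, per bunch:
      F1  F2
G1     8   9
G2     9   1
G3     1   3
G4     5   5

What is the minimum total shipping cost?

Optimal allocation:
  G1 to F1: 20 bunches
  G2 to F1: 45 bunches
  G2 to F2: 20 bunches
  G3 to F1: 35 bunches
  G4 to F1: 75 bunches
Total cost = 995.
(Supply check: G1 ships 20; G2 ships 65; G3 ships 35; G4 ships 75.)

995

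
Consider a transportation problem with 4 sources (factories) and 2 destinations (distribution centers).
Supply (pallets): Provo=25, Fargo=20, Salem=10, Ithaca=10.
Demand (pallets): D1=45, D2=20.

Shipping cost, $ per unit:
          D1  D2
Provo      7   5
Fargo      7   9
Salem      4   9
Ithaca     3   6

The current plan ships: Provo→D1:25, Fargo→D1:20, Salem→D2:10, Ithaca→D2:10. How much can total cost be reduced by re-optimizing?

120

Current plan cost = 25·7 + 20·7 + 10·9 + 10·6 = $465.
Optimal plan:
  Provo->D1: 5 × $7 = $35
  Provo->D2: 20 × $5 = $100
  Fargo->D1: 20 × $7 = $140
  Salem->D1: 10 × $4 = $40
  Ithaca->D1: 10 × $3 = $30
Optimal cost = $345.
Saving = 465 − 345 = $120.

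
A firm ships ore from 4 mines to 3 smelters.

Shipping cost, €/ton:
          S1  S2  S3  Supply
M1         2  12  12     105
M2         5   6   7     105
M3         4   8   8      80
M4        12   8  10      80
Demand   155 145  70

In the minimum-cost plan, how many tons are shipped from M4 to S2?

80

The minimum-cost plan:
  M1→S1: 105 × €2 = €210
  M2→S2: 65 × €6 = €390
  M2→S3: 40 × €7 = €280
  M3→S1: 50 × €4 = €200
  M3→S3: 30 × €8 = €240
  M4→S2: 80 × €8 = €640
Total cost = €1960.
So M4→S2 carries 80 tons.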